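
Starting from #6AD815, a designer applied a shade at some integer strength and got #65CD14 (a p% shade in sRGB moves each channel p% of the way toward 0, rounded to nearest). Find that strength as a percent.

5%

#6AD815 is rgb(106, 216, 21); #65CD14 is rgb(101, 205, 20).
On the G channel (widest range): 205 ≈ 216 + (p/100)(0 − 216), so p ≈ 100×(205 − 216)/(0 − 216) = -1100/-216 = 5.09.
p = 5 reproduces all three channels after rounding.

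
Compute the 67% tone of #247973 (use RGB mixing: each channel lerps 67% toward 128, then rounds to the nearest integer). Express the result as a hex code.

#247973 is rgb(36, 121, 115).
Lerp each channel 67% toward 128:
  R: 36 + 61.64 = 97.64 → 98
  G: 121 + 0.67×(128−121) = 121 + 4.69 = 125.69 → 126
  B: 115 + 0.67×(128−115) = 115 + 8.71 = 123.71 → 124
rgb(98, 126, 124) = #627E7C.

#627E7C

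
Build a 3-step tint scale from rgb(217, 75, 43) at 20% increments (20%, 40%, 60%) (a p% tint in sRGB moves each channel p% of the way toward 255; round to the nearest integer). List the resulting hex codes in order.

#e16f55, #e89380, #f0b7aa

20%: (217 + 7.6 = 224.6→225, 75 + 36 = 111→111, 43 + 42.4 = 85.4→85) → #e16f55
40%: (217 + 15.2 = 232.2→232, 75 + 72 = 147→147, 43 + 84.8 = 127.8→128) → #e89380
60%: (217 + 22.8 = 239.8→240, 75 + 108 = 183→183, 43 + 127.2 = 170.2→170) → #f0b7aa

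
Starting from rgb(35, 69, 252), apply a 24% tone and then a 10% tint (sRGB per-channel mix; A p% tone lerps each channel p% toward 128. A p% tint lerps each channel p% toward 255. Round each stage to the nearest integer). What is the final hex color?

A 24% tone moves each channel 24% toward 128:
  R: 35 + 0.24×(128−35) = 35 + 22.32 = 57.32 → 57
  G: 69 + 0.24×(128−69) = 69 + 14.16 = 83.16 → 83
  B: 252 − 29.76 = 222.24 → 222
After the tone: rgb(57, 83, 222) = #3953DE.
Lerp each channel 10% toward 255:
  R: 57 + 19.8 = 76.8 → 77
  G: 83 + 0.1×(255−83) = 83 + 17.2 = 100.2 → 100
  B: 222 + 0.1×(255−222) = 222 + 3.3 = 225.3 → 225
rgb(77, 100, 225) = #4D64E1.

#4D64E1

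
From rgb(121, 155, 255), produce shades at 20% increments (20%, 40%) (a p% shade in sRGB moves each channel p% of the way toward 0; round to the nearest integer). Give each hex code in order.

#617ccc, #495d99

20%: (121 − 24.2 = 96.8→97, 155 − 31 = 124→124, 255 − 51 = 204→204) → #617ccc
40%: (121 − 48.4 = 72.6→73, 155 − 62 = 93→93, 255 − 102 = 153→153) → #495d99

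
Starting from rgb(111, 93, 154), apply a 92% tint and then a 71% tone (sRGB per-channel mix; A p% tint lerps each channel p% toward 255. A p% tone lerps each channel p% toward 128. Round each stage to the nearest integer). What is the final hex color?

#a1a1a3

A 92% tint moves each channel 92% toward 255:
  R: 111 + 132.48 = 243.48 → 243
  G: 93 + 0.92×(255−93) = 93 + 149.04 = 242.04 → 242
  B: 154 + 0.92×(255−154) = 154 + 92.92 = 246.92 → 247
After the tint: rgb(243, 242, 247) = #f3f2f7.
A 71% tone moves each channel 71% toward 128:
  R: 243 − 81.65 = 161.35 → 161
  G: 242 − 80.94 = 161.06 → 161
  B: 247 − 84.49 = 162.51 → 163
rgb(161, 161, 163) = #a1a1a3.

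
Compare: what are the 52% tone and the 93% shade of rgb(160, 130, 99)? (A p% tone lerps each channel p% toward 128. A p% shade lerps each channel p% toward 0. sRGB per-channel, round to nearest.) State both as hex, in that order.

#8F8172, #0B0907

52% tone:
  R: 160 − 16.64 = 143.36 → 143
  G: 130 + 0.52×(128−130) = 130 − 1.04 = 128.96 → 129
  B: 99 + 15.08 = 114.08 → 114
  → #8F8172
93% shade:
  R: 160 − 148.8 = 11.2 → 11
  G: 130 − 120.9 = 9.1 → 9
  B: 99 + 0.93×(0−99) = 99 − 92.07 = 6.93 → 7
  → #0B0907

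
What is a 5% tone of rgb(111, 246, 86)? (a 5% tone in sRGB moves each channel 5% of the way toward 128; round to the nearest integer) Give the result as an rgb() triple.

Per channel, c → c + 0.05(128 − c):
  R: 111 + 0.85 = 111.85 → 112
  G: 246 + 0.05×(128−246) = 246 − 5.9 = 240.1 → 240
  B: 86 + 0.05×(128−86) = 86 + 2.1 = 88.1 → 88

rgb(112, 240, 88)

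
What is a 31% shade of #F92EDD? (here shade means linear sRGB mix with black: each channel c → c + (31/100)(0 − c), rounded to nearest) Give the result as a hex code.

#F92EDD is rgb(249, 46, 221).
Per channel, c → c + 0.31(0 − c):
  R: 249 + 0.31×(0−249) = 249 − 77.19 = 171.81 → 172
  G: 46 + 0.31×(0−46) = 46 − 14.26 = 31.74 → 32
  B: 221 + 0.31×(0−221) = 221 − 68.51 = 152.49 → 152
rgb(172, 32, 152) = #AC2098.

#AC2098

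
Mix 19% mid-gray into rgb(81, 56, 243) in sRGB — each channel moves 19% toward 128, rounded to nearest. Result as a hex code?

#5a46dd

Per channel, c → c + 0.19(128 − c):
  R: 81 + 0.19×(128−81) = 81 + 8.93 = 89.93 → 90
  G: 56 + 0.19×(128−56) = 56 + 13.68 = 69.68 → 70
  B: 243 + 0.19×(128−243) = 243 − 21.85 = 221.15 → 221
rgb(90, 70, 221) = #5a46dd.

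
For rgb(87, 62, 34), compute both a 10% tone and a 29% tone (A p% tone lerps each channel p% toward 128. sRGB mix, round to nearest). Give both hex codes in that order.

10% tone:
  R: 87 + 4.1 = 91.1 → 91
  G: 62 + 6.6 = 68.6 → 69
  B: 34 + 0.1×(128−34) = 34 + 9.4 = 43.4 → 43
  → #5B452B
29% tone:
  R: 87 + 0.29×(128−87) = 87 + 11.89 = 98.89 → 99
  G: 62 + 0.29×(128−62) = 62 + 19.14 = 81.14 → 81
  B: 34 + 0.29×(128−34) = 34 + 27.26 = 61.26 → 61
  → #63513D

#5B452B, #63513D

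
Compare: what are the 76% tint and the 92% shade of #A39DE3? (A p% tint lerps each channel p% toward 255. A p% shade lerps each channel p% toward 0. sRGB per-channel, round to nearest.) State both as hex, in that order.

#A39DE3 is rgb(163, 157, 227).
76% tint:
  R: 163 + 0.76×(255−163) = 163 + 69.92 = 232.92 → 233
  G: 157 + 0.76×(255−157) = 157 + 74.48 = 231.48 → 231
  B: 227 + 21.28 = 248.28 → 248
  → #E9E7F8
92% shade:
  R: 163 + 0.92×(0−163) = 163 − 149.96 = 13.04 → 13
  G: 157 − 144.44 = 12.56 → 13
  B: 227 − 208.84 = 18.16 → 18
  → #0D0D12

#E9E7F8, #0D0D12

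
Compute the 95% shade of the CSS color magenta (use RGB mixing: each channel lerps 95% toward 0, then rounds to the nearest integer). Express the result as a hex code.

CSS magenta is rgb(255, 0, 255).
Per channel, c → c + 0.95(0 − c):
  R: 255 + 0.95×(0−255) = 255 − 242.25 = 12.75 → 13
  G: 0 + 0 = 0 → 0
  B: 255 + 0.95×(0−255) = 255 − 242.25 = 12.75 → 13
rgb(13, 0, 13) = #0d000d.

#0d000d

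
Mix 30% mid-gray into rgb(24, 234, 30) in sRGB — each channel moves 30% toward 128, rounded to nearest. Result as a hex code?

#37CA3B

Per channel, c → c + 0.3(128 − c):
  R: 24 + 31.2 = 55.2 → 55
  G: 234 − 31.8 = 202.2 → 202
  B: 30 + 0.3×(128−30) = 30 + 29.4 = 59.4 → 59
rgb(55, 202, 59) = #37CA3B.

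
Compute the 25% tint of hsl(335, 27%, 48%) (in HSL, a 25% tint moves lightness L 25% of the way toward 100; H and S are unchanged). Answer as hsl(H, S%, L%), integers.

L moves 25% from 48 toward 100: 48 + 13 = 61 → 61.
H and S are unchanged.

hsl(335, 27%, 61%)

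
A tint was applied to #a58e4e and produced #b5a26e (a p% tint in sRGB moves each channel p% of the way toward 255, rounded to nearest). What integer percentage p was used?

#a58e4e is rgb(165, 142, 78); #b5a26e is rgb(181, 162, 110).
On the B channel (widest range): 110 ≈ 78 + (p/100)(255 − 78), so p ≈ 100×(110 − 78)/(255 − 78) = 3200/177 = 18.08.
p = 18 reproduces all three channels after rounding.

18%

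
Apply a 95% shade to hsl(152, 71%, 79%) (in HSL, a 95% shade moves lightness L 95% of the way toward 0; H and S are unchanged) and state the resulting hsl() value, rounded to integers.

L moves 95% from 79 toward 0: 79 − 75.05 = 3.95 → 4.
H and S are unchanged.

hsl(152, 71%, 4%)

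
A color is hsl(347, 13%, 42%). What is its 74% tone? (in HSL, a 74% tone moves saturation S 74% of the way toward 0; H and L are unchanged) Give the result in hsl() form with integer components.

S moves 74% from 13 toward 0: 13 − 9.62 = 3.38 → 3.
H and L are unchanged.

hsl(347, 3%, 42%)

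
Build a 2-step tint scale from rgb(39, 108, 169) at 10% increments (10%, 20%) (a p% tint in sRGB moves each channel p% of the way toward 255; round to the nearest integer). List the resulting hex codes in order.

#3D7BB2, #5289BA

10%: (39 + 21.6 = 60.6→61, 108 + 14.7 = 122.7→123, 169 + 8.6 = 177.6→178) → #3D7BB2
20%: (39 + 43.2 = 82.2→82, 108 + 29.4 = 137.4→137, 169 + 17.2 = 186.2→186) → #5289BA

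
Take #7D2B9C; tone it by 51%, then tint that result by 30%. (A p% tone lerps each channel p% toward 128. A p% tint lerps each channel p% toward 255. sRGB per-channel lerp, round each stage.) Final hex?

#A589B0

#7D2B9C is rgb(125, 43, 156).
Lerp each channel 51% toward 128:
  R: 125 + 0.51×(128−125) = 125 + 1.53 = 126.53 → 127
  G: 43 + 43.35 = 86.35 → 86
  B: 156 + 0.51×(128−156) = 156 − 14.28 = 141.72 → 142
After the tone: rgb(127, 86, 142) = #7F568E.
Lerp each channel 30% toward 255:
  R: 127 + 38.4 = 165.4 → 165
  G: 86 + 50.7 = 136.7 → 137
  B: 142 + 0.3×(255−142) = 142 + 33.9 = 175.9 → 176
rgb(165, 137, 176) = #A589B0.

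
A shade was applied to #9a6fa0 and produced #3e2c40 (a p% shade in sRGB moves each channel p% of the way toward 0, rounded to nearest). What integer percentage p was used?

#9a6fa0 is rgb(154, 111, 160); #3e2c40 is rgb(62, 44, 64).
On the B channel (widest range): 64 ≈ 160 + (p/100)(0 − 160), so p ≈ 100×(64 − 160)/(0 − 160) = -9600/-160 = 60.00.
p = 60 reproduces all three channels after rounding.

60%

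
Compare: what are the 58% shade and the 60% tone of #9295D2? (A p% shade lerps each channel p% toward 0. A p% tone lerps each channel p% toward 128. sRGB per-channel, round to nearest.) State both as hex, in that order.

#3D3F58, #8788A1

#9295D2 is rgb(146, 149, 210).
58% shade:
  R: 146 + 0.58×(0−146) = 146 − 84.68 = 61.32 → 61
  G: 149 − 86.42 = 62.58 → 63
  B: 210 − 121.8 = 88.2 → 88
  → #3D3F58
60% tone:
  R: 146 + 0.6×(128−146) = 146 − 10.8 = 135.2 → 135
  G: 149 + 0.6×(128−149) = 149 − 12.6 = 136.4 → 136
  B: 210 + 0.6×(128−210) = 210 − 49.2 = 160.8 → 161
  → #8788A1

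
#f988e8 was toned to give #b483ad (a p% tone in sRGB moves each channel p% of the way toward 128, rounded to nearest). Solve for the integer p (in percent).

57%

#f988e8 is rgb(249, 136, 232); #b483ad is rgb(180, 131, 173).
On the R channel (widest range): 180 ≈ 249 + (p/100)(128 − 249), so p ≈ 100×(180 − 249)/(128 − 249) = -6900/-121 = 57.02.
p = 57 reproduces all three channels after rounding.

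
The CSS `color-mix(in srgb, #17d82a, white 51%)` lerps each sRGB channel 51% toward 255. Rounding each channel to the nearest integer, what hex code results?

#8dec97

#17d82a is rgb(23, 216, 42).
Lerp each channel 51% toward 255:
  R: 23 + 118.32 = 141.32 → 141
  G: 216 + 19.89 = 235.89 → 236
  B: 42 + 0.51×(255−42) = 42 + 108.63 = 150.63 → 151
rgb(141, 236, 151) = #8dec97.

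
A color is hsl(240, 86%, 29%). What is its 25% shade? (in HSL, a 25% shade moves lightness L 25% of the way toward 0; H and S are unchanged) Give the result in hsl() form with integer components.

hsl(240, 86%, 22%)

L moves 25% from 29 toward 0: 29 − 7.25 = 21.75 → 22.
H and S are unchanged.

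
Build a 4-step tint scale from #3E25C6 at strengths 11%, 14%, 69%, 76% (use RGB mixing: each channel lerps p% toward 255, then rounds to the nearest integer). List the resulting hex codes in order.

#533DCC, #5944CE, #C3BBED, #D1CBF1

#3E25C6 is rgb(62, 37, 198).
11%: (62 + 21.23 = 83.23→83, 37 + 23.98 = 60.98→61, 198 + 6.27 = 204.27→204) → #533DCC
14%: (62 + 27.02 = 89.02→89, 37 + 30.52 = 67.52→68, 198 + 7.98 = 205.98→206) → #5944CE
69%: (62 + 133.17 = 195.17→195, 37 + 150.42 = 187.42→187, 198 + 39.33 = 237.33→237) → #C3BBED
76%: (62 + 146.68 = 208.68→209, 37 + 165.68 = 202.68→203, 198 + 43.32 = 241.32→241) → #D1CBF1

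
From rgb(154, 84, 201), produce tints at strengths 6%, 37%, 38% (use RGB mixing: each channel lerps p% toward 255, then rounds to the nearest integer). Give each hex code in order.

#A05ECC, #BF93DD, #C095DE

6%: (154 + 6.06 = 160.06→160, 84 + 10.26 = 94.26→94, 201 + 3.24 = 204.24→204) → #A05ECC
37%: (154 + 37.37 = 191.37→191, 84 + 63.27 = 147.27→147, 201 + 19.98 = 220.98→221) → #BF93DD
38%: (154 + 38.38 = 192.38→192, 84 + 64.98 = 148.98→149, 201 + 20.52 = 221.52→222) → #C095DE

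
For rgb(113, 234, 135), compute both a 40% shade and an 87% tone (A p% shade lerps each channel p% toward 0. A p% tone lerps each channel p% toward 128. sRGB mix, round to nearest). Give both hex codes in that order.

#448C51, #7E8E81

40% shade:
  R: 113 − 45.2 = 67.8 → 68
  G: 234 − 93.6 = 140.4 → 140
  B: 135 + 0.4×(0−135) = 135 − 54 = 81 → 81
  → #448C51
87% tone:
  R: 113 + 13.05 = 126.05 → 126
  G: 234 + 0.87×(128−234) = 234 − 92.22 = 141.78 → 142
  B: 135 + 0.87×(128−135) = 135 − 6.09 = 128.91 → 129
  → #7E8E81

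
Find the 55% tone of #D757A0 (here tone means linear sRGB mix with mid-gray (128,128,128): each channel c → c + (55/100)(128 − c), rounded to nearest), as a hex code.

#D757A0 is rgb(215, 87, 160).
A 55% tone moves each channel 55% toward 128:
  R: 215 + 0.55×(128−215) = 215 − 47.85 = 167.15 → 167
  G: 87 + 0.55×(128−87) = 87 + 22.55 = 109.55 → 110
  B: 160 + 0.55×(128−160) = 160 − 17.6 = 142.4 → 142
rgb(167, 110, 142) = #A76E8E.

#A76E8E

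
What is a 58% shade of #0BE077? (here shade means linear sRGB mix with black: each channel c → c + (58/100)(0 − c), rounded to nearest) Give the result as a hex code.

#055E32

#0BE077 is rgb(11, 224, 119).
Per channel, c → c + 0.58(0 − c):
  R: 11 − 6.38 = 4.62 → 5
  G: 224 − 129.92 = 94.08 → 94
  B: 119 + 0.58×(0−119) = 119 − 69.02 = 49.98 → 50
rgb(5, 94, 50) = #055E32.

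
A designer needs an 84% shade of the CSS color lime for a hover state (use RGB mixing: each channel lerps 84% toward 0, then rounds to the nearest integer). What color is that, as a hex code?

#002900

CSS lime is rgb(0, 255, 0).
Per channel, c → c + 0.84(0 − c):
  R: 0 + 0.84×(0−0) = 0 + 0 = 0 → 0
  G: 255 − 214.2 = 40.8 → 41
  B: 0 + 0.84×(0−0) = 0 + 0 = 0 → 0
rgb(0, 41, 0) = #002900.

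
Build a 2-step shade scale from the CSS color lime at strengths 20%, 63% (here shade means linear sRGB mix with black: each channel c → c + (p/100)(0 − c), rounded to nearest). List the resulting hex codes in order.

#00cc00, #005e00

CSS lime is rgb(0, 255, 0).
20%: (0→0, 255 − 51 = 204→204, 0→0) → #00cc00
63%: (0→0, 255 − 160.65 = 94.35→94, 0→0) → #005e00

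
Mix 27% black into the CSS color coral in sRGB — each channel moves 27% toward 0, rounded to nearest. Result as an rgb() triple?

CSS coral is rgb(255, 127, 80).
A 27% shade moves each channel 27% toward 0:
  R: 255 + 0.27×(0−255) = 255 − 68.85 = 186.15 → 186
  G: 127 − 34.29 = 92.71 → 93
  B: 80 + 0.27×(0−80) = 80 − 21.6 = 58.4 → 58

rgb(186, 93, 58)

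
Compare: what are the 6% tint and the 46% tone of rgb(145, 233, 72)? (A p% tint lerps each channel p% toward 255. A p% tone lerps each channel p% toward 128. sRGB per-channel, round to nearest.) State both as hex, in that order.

#98ea53, #89b962

6% tint:
  R: 145 + 6.6 = 151.6 → 152
  G: 233 + 0.06×(255−233) = 233 + 1.32 = 234.32 → 234
  B: 72 + 10.98 = 82.98 → 83
  → #98ea53
46% tone:
  R: 145 − 7.82 = 137.18 → 137
  G: 233 + 0.46×(128−233) = 233 − 48.3 = 184.7 → 185
  B: 72 + 0.46×(128−72) = 72 + 25.76 = 97.76 → 98
  → #89b962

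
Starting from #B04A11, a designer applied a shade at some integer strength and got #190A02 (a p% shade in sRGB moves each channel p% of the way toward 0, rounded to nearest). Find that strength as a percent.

#B04A11 is rgb(176, 74, 17); #190A02 is rgb(25, 10, 2).
On the R channel (widest range): 25 ≈ 176 + (p/100)(0 − 176), so p ≈ 100×(25 − 176)/(0 − 176) = -15100/-176 = 85.80.
p = 86 reproduces all three channels after rounding.

86%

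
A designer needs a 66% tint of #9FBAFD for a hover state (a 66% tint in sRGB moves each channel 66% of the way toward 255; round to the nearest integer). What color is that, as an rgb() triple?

rgb(222, 232, 254)

#9FBAFD is rgb(159, 186, 253).
Per channel, c → c + 0.66(255 − c):
  R: 159 + 63.36 = 222.36 → 222
  G: 186 + 45.54 = 231.54 → 232
  B: 253 + 1.32 = 254.32 → 254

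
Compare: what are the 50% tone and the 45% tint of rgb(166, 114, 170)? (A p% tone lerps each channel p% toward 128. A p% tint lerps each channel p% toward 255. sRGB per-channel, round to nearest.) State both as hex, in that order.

#937995, #CEB1D0

50% tone:
  R: 166 + 0.5×(128−166) = 166 − 19 = 147 → 147
  G: 114 + 0.5×(128−114) = 114 + 7 = 121 → 121
  B: 170 − 21 = 149 → 149
  → #937995
45% tint:
  R: 166 + 0.45×(255−166) = 166 + 40.05 = 206.05 → 206
  G: 114 + 0.45×(255−114) = 114 + 63.45 = 177.45 → 177
  B: 170 + 38.25 = 208.25 → 208
  → #CEB1D0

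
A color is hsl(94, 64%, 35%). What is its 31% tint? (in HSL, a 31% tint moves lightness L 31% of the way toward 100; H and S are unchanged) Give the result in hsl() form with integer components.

L moves 31% from 35 toward 100: 35 + 20.15 = 55.15 → 55.
H and S are unchanged.

hsl(94, 64%, 55%)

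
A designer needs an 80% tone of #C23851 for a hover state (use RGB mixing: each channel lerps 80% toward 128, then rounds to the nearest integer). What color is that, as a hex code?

#C23851 is rgb(194, 56, 81).
Lerp each channel 80% toward 128:
  R: 194 + 0.8×(128−194) = 194 − 52.8 = 141.2 → 141
  G: 56 + 0.8×(128−56) = 56 + 57.6 = 113.6 → 114
  B: 81 + 0.8×(128−81) = 81 + 37.6 = 118.6 → 119
rgb(141, 114, 119) = #8D7277.

#8D7277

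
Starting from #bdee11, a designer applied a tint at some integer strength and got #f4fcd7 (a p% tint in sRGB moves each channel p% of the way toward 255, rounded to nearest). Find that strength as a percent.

#bdee11 is rgb(189, 238, 17); #f4fcd7 is rgb(244, 252, 215).
On the B channel (widest range): 215 ≈ 17 + (p/100)(255 − 17), so p ≈ 100×(215 − 17)/(255 − 17) = 19800/238 = 83.19.
p = 83 reproduces all three channels after rounding.

83%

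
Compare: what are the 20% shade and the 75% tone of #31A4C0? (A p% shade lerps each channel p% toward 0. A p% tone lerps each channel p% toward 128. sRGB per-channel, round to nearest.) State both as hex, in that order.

#31A4C0 is rgb(49, 164, 192).
20% shade:
  R: 49 + 0.2×(0−49) = 49 − 9.8 = 39.2 → 39
  G: 164 + 0.2×(0−164) = 164 − 32.8 = 131.2 → 131
  B: 192 − 38.4 = 153.6 → 154
  → #27839A
75% tone:
  R: 49 + 59.25 = 108.25 → 108
  G: 164 − 27 = 137 → 137
  B: 192 + 0.75×(128−192) = 192 − 48 = 144 → 144
  → #6C8990

#27839A, #6C8990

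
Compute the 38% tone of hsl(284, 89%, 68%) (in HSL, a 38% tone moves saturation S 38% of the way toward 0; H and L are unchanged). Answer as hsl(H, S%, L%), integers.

S moves 38% from 89 toward 0: 89 − 33.82 = 55.18 → 55.
H and L are unchanged.

hsl(284, 55%, 68%)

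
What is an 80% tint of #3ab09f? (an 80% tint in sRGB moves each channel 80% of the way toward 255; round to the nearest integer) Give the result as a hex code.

#d8efec

#3ab09f is rgb(58, 176, 159).
Lerp each channel 80% toward 255:
  R: 58 + 0.8×(255−58) = 58 + 157.6 = 215.6 → 216
  G: 176 + 0.8×(255−176) = 176 + 63.2 = 239.2 → 239
  B: 159 + 76.8 = 235.8 → 236
rgb(216, 239, 236) = #d8efec.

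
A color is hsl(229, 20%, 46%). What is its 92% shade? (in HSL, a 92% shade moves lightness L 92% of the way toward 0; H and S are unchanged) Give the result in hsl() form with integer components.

L moves 92% from 46 toward 0: 46 − 42.32 = 3.68 → 4.
H and S are unchanged.

hsl(229, 20%, 4%)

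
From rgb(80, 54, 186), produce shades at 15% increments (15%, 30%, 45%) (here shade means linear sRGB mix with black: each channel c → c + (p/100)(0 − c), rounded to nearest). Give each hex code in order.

15%: (80 − 12 = 68→68, 54 − 8.1 = 45.9→46, 186 − 27.9 = 158.1→158) → #442E9E
30%: (80 − 24 = 56→56, 54 − 16.2 = 37.8→38, 186 − 55.8 = 130.2→130) → #382682
45%: (80 − 36 = 44→44, 54 − 24.3 = 29.7→30, 186 − 83.7 = 102.3→102) → #2C1E66

#442E9E, #382682, #2C1E66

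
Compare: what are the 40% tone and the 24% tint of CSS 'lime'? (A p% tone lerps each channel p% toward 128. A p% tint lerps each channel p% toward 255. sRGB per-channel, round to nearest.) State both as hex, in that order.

CSS lime is rgb(0, 255, 0).
40% tone:
  R: 0 + 0.4×(128−0) = 0 + 51.2 = 51.2 → 51
  G: 255 − 50.8 = 204.2 → 204
  B: 0 + 51.2 = 51.2 → 51
  → #33CC33
24% tint:
  R: 0 + 61.2 = 61.2 → 61
  G: 255 + 0.24×(255−255) = 255 + 0 = 255 → 255
  B: 0 + 61.2 = 61.2 → 61
  → #3DFF3D

#33CC33, #3DFF3D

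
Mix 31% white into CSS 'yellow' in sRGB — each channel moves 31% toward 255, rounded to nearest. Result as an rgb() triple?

CSS yellow is rgb(255, 255, 0).
Lerp each channel 31% toward 255:
  R: 255 + 0.31×(255−255) = 255 + 0 = 255 → 255
  G: 255 + 0 = 255 → 255
  B: 0 + 0.31×(255−0) = 0 + 79.05 = 79.05 → 79

rgb(255, 255, 79)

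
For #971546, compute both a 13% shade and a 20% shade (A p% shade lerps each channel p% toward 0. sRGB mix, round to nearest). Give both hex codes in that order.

#971546 is rgb(151, 21, 70).
13% shade:
  R: 151 + 0.13×(0−151) = 151 − 19.63 = 131.37 → 131
  G: 21 + 0.13×(0−21) = 21 − 2.73 = 18.27 → 18
  B: 70 + 0.13×(0−70) = 70 − 9.1 = 60.9 → 61
  → #83123D
20% shade:
  R: 151 − 30.2 = 120.8 → 121
  G: 21 + 0.2×(0−21) = 21 − 4.2 = 16.8 → 17
  B: 70 − 14 = 56 → 56
  → #791138

#83123D, #791138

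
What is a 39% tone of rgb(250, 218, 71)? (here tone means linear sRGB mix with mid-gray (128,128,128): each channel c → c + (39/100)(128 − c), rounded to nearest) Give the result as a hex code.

#cab75d

Per channel, c → c + 0.39(128 − c):
  R: 250 − 47.58 = 202.42 → 202
  G: 218 + 0.39×(128−218) = 218 − 35.1 = 182.9 → 183
  B: 71 + 0.39×(128−71) = 71 + 22.23 = 93.23 → 93
rgb(202, 183, 93) = #cab75d.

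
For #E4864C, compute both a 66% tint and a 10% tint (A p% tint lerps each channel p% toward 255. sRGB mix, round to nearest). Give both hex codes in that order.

#F6D6C2, #E7925E

#E4864C is rgb(228, 134, 76).
66% tint:
  R: 228 + 17.82 = 245.82 → 246
  G: 134 + 0.66×(255−134) = 134 + 79.86 = 213.86 → 214
  B: 76 + 0.66×(255−76) = 76 + 118.14 = 194.14 → 194
  → #F6D6C2
10% tint:
  R: 228 + 2.7 = 230.7 → 231
  G: 134 + 0.1×(255−134) = 134 + 12.1 = 146.1 → 146
  B: 76 + 0.1×(255−76) = 76 + 17.9 = 93.9 → 94
  → #E7925E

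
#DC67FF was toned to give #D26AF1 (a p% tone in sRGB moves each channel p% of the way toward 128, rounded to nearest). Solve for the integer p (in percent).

11%

#DC67FF is rgb(220, 103, 255); #D26AF1 is rgb(210, 106, 241).
On the B channel (widest range): 241 ≈ 255 + (p/100)(128 − 255), so p ≈ 100×(241 − 255)/(128 − 255) = -1400/-127 = 11.02.
p = 11 reproduces all three channels after rounding.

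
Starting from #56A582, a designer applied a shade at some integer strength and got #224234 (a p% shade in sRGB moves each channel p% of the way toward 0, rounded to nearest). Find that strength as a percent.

60%

#56A582 is rgb(86, 165, 130); #224234 is rgb(34, 66, 52).
On the G channel (widest range): 66 ≈ 165 + (p/100)(0 − 165), so p ≈ 100×(66 − 165)/(0 − 165) = -9900/-165 = 60.00.
p = 60 reproduces all three channels after rounding.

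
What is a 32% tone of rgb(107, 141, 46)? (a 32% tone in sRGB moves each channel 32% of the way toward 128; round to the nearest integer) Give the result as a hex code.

#728948

Lerp each channel 32% toward 128:
  R: 107 + 0.32×(128−107) = 107 + 6.72 = 113.72 → 114
  G: 141 + 0.32×(128−141) = 141 − 4.16 = 136.84 → 137
  B: 46 + 26.24 = 72.24 → 72
rgb(114, 137, 72) = #728948.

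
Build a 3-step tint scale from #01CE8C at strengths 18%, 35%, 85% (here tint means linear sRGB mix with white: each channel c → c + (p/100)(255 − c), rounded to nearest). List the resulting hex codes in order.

#01CE8C is rgb(1, 206, 140).
18%: (1 + 45.72 = 46.72→47, 206 + 8.82 = 214.82→215, 140 + 20.7 = 160.7→161) → #2FD7A1
35%: (1 + 88.9 = 89.9→90, 206 + 17.15 = 223.15→223, 140 + 40.25 = 180.25→180) → #5ADFB4
85%: (1 + 215.9 = 216.9→217, 206 + 41.65 = 247.65→248, 140 + 97.75 = 237.75→238) → #D9F8EE

#2FD7A1, #5ADFB4, #D9F8EE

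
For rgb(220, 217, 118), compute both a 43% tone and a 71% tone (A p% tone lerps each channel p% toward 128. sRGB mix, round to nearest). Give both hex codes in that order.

43% tone:
  R: 220 + 0.43×(128−220) = 220 − 39.56 = 180.44 → 180
  G: 217 − 38.27 = 178.73 → 179
  B: 118 + 0.43×(128−118) = 118 + 4.3 = 122.3 → 122
  → #B4B37A
71% tone:
  R: 220 + 0.71×(128−220) = 220 − 65.32 = 154.68 → 155
  G: 217 + 0.71×(128−217) = 217 − 63.19 = 153.81 → 154
  B: 118 + 0.71×(128−118) = 118 + 7.1 = 125.1 → 125
  → #9B9A7D

#B4B37A, #9B9A7D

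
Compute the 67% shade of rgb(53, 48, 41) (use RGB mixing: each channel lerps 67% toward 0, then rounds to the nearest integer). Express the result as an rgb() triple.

Lerp each channel 67% toward 0:
  R: 53 − 35.51 = 17.49 → 17
  G: 48 − 32.16 = 15.84 → 16
  B: 41 − 27.47 = 13.53 → 14

rgb(17, 16, 14)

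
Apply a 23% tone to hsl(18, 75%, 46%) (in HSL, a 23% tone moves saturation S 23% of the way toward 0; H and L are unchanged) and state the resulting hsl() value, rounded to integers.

S moves 23% from 75 toward 0: 75 − 17.25 = 57.75 → 58.
H and L are unchanged.

hsl(18, 58%, 46%)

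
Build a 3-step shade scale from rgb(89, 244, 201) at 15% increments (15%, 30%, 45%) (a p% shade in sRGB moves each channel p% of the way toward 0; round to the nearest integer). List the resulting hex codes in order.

15%: (89 − 13.35 = 75.65→76, 244 − 36.6 = 207.4→207, 201 − 30.15 = 170.85→171) → #4CCFAB
30%: (89 − 26.7 = 62.3→62, 244 − 73.2 = 170.8→171, 201 − 60.3 = 140.7→141) → #3EAB8D
45%: (89 − 40.05 = 48.95→49, 244 − 109.8 = 134.2→134, 201 − 90.45 = 110.55→111) → #31866F

#4CCFAB, #3EAB8D, #31866F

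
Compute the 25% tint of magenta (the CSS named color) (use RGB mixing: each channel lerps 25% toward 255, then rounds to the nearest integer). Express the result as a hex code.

#ff40ff

CSS magenta is rgb(255, 0, 255).
A 25% tint moves each channel 25% toward 255:
  R: 255 + 0 = 255 → 255
  G: 0 + 63.75 = 63.75 → 64
  B: 255 + 0 = 255 → 255
rgb(255, 64, 255) = #ff40ff.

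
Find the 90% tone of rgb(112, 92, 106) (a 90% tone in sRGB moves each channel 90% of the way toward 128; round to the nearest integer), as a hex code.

#7e7c7e

Lerp each channel 90% toward 128:
  R: 112 + 0.9×(128−112) = 112 + 14.4 = 126.4 → 126
  G: 92 + 32.4 = 124.4 → 124
  B: 106 + 19.8 = 125.8 → 126
rgb(126, 124, 126) = #7e7c7e.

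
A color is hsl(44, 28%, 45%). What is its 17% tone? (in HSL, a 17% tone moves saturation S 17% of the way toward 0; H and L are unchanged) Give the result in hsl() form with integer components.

hsl(44, 23%, 45%)

S moves 17% from 28 toward 0: 28 − 4.76 = 23.24 → 23.
H and L are unchanged.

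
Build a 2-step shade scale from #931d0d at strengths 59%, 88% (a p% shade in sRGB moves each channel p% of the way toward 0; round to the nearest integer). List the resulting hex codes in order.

#931d0d is rgb(147, 29, 13).
59%: (147 − 86.73 = 60.27→60, 29 − 17.11 = 11.89→12, 13 − 7.67 = 5.33→5) → #3c0c05
88%: (147 − 129.36 = 17.64→18, 29 − 25.52 = 3.48→3, 13 − 11.44 = 1.56→2) → #120302

#3c0c05, #120302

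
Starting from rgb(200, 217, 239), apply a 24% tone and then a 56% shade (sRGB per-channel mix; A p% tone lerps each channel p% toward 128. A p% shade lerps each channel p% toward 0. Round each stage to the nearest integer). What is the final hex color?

Per channel, c → c + 0.24(128 − c):
  R: 200 + 0.24×(128−200) = 200 − 17.28 = 182.72 → 183
  G: 217 + 0.24×(128−217) = 217 − 21.36 = 195.64 → 196
  B: 239 + 0.24×(128−239) = 239 − 26.64 = 212.36 → 212
After the tone: rgb(183, 196, 212) = #B7C4D4.
Per channel, c → c + 0.56(0 − c):
  R: 183 + 0.56×(0−183) = 183 − 102.48 = 80.52 → 81
  G: 196 + 0.56×(0−196) = 196 − 109.76 = 86.24 → 86
  B: 212 + 0.56×(0−212) = 212 − 118.72 = 93.28 → 93
rgb(81, 86, 93) = #51565D.

#51565D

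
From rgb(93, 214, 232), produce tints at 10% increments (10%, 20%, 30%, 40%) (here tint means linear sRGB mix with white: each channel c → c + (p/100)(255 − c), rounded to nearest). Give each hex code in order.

10%: (93 + 16.2 = 109.2→109, 214 + 4.1 = 218.1→218, 232 + 2.3 = 234.3→234) → #6ddaea
20%: (93 + 32.4 = 125.4→125, 214 + 8.2 = 222.2→222, 232 + 4.6 = 236.6→237) → #7ddeed
30%: (93 + 48.6 = 141.6→142, 214 + 12.3 = 226.3→226, 232 + 6.9 = 238.9→239) → #8ee2ef
40%: (93 + 64.8 = 157.8→158, 214 + 16.4 = 230.4→230, 232 + 9.2 = 241.2→241) → #9ee6f1

#6ddaea, #7ddeed, #8ee2ef, #9ee6f1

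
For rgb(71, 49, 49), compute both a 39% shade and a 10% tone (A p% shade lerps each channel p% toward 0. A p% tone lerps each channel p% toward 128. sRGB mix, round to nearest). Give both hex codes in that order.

#2B1E1E, #4D3939

39% shade:
  R: 71 + 0.39×(0−71) = 71 − 27.69 = 43.31 → 43
  G: 49 + 0.39×(0−49) = 49 − 19.11 = 29.89 → 30
  B: 49 + 0.39×(0−49) = 49 − 19.11 = 29.89 → 30
  → #2B1E1E
10% tone:
  R: 71 + 0.1×(128−71) = 71 + 5.7 = 76.7 → 77
  G: 49 + 7.9 = 56.9 → 57
  B: 49 + 0.1×(128−49) = 49 + 7.9 = 56.9 → 57
  → #4D3939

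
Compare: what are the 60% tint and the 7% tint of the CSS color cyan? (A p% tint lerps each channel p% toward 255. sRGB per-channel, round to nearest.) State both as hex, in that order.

#99FFFF, #12FFFF

CSS cyan is rgb(0, 255, 255).
60% tint:
  R: 0 + 153 = 153 → 153
  G: 255 + 0.6×(255−255) = 255 + 0 = 255 → 255
  B: 255 + 0.6×(255−255) = 255 + 0 = 255 → 255
  → #99FFFF
7% tint:
  R: 0 + 0.07×(255−0) = 0 + 17.85 = 17.85 → 18
  G: 255 + 0 = 255 → 255
  B: 255 + 0.07×(255−255) = 255 + 0 = 255 → 255
  → #12FFFF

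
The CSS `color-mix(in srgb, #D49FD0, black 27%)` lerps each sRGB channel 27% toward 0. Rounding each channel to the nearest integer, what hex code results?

#D49FD0 is rgb(212, 159, 208).
Per channel, c → c + 0.27(0 − c):
  R: 212 − 57.24 = 154.76 → 155
  G: 159 + 0.27×(0−159) = 159 − 42.93 = 116.07 → 116
  B: 208 − 56.16 = 151.84 → 152
rgb(155, 116, 152) = #9B7498.

#9B7498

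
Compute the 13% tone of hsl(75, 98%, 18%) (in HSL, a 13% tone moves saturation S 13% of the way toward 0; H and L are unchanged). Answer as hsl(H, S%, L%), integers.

S moves 13% from 98 toward 0: 98 − 12.74 = 85.26 → 85.
H and L are unchanged.

hsl(75, 85%, 18%)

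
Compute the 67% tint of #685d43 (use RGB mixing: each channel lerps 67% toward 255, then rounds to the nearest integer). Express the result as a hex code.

#cdcac1

#685d43 is rgb(104, 93, 67).
A 67% tint moves each channel 67% toward 255:
  R: 104 + 101.17 = 205.17 → 205
  G: 93 + 108.54 = 201.54 → 202
  B: 67 + 0.67×(255−67) = 67 + 125.96 = 192.96 → 193
rgb(205, 202, 193) = #cdcac1.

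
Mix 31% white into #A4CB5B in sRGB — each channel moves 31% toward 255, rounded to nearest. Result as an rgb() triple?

#A4CB5B is rgb(164, 203, 91).
Per channel, c → c + 0.31(255 − c):
  R: 164 + 0.31×(255−164) = 164 + 28.21 = 192.21 → 192
  G: 203 + 0.31×(255−203) = 203 + 16.12 = 219.12 → 219
  B: 91 + 0.31×(255−91) = 91 + 50.84 = 141.84 → 142

rgb(192, 219, 142)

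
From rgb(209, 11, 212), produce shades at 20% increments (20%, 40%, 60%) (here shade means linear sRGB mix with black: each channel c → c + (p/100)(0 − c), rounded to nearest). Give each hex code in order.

#a709aa, #7d077f, #540455

20%: (209 − 41.8 = 167.2→167, 11 − 2.2 = 8.8→9, 212 − 42.4 = 169.6→170) → #a709aa
40%: (209 − 83.6 = 125.4→125, 11 − 4.4 = 6.6→7, 212 − 84.8 = 127.2→127) → #7d077f
60%: (209 − 125.4 = 83.6→84, 11 − 6.6 = 4.4→4, 212 − 127.2 = 84.8→85) → #540455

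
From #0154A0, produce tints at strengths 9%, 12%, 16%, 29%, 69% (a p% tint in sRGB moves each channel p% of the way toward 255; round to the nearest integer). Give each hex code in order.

#1863A9, #1F69AB, #2A6FAF, #4B86BC, #B0CAE2

#0154A0 is rgb(1, 84, 160).
9%: (1 + 22.86 = 23.86→24, 84 + 15.39 = 99.39→99, 160 + 8.55 = 168.55→169) → #1863A9
12%: (1 + 30.48 = 31.48→31, 84 + 20.52 = 104.52→105, 160 + 11.4 = 171.4→171) → #1F69AB
16%: (1 + 40.64 = 41.64→42, 84 + 27.36 = 111.36→111, 160 + 15.2 = 175.2→175) → #2A6FAF
29%: (1 + 73.66 = 74.66→75, 84 + 49.59 = 133.59→134, 160 + 27.55 = 187.55→188) → #4B86BC
69%: (1 + 175.26 = 176.26→176, 84 + 117.99 = 201.99→202, 160 + 65.55 = 225.55→226) → #B0CAE2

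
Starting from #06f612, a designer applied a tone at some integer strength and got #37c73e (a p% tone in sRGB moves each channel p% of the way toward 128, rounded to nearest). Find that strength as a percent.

#06f612 is rgb(6, 246, 18); #37c73e is rgb(55, 199, 62).
On the R channel (widest range): 55 ≈ 6 + (p/100)(128 − 6), so p ≈ 100×(55 − 6)/(128 − 6) = 4900/122 = 40.16.
p = 40 reproduces all three channels after rounding.

40%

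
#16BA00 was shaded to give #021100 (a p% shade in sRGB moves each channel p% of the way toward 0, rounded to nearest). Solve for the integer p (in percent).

91%

#16BA00 is rgb(22, 186, 0); #021100 is rgb(2, 17, 0).
On the G channel (widest range): 17 ≈ 186 + (p/100)(0 − 186), so p ≈ 100×(17 − 186)/(0 − 186) = -16900/-186 = 90.86.
p = 91 reproduces all three channels after rounding.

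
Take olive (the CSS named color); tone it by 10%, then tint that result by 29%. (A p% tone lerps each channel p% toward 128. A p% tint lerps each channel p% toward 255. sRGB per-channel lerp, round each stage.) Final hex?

CSS olive is rgb(128, 128, 0).
Per channel, c → c + 0.1(128 − c):
  R: 128 + 0 = 128 → 128
  G: 128 + 0.1×(128−128) = 128 + 0 = 128 → 128
  B: 0 + 12.8 = 12.8 → 13
After the tone: rgb(128, 128, 13) = #80800D.
Per channel, c → c + 0.29(255 − c):
  R: 128 + 36.83 = 164.83 → 165
  G: 128 + 36.83 = 164.83 → 165
  B: 13 + 70.18 = 83.18 → 83
rgb(165, 165, 83) = #A5A553.

#A5A553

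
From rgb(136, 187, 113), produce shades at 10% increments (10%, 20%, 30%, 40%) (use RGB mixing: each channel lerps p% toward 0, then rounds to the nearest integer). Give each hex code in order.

#7aa866, #6d965a, #5f834f, #527044

10%: (136 − 13.6 = 122.4→122, 187 − 18.7 = 168.3→168, 113 − 11.3 = 101.7→102) → #7aa866
20%: (136 − 27.2 = 108.8→109, 187 − 37.4 = 149.6→150, 113 − 22.6 = 90.4→90) → #6d965a
30%: (136 − 40.8 = 95.2→95, 187 − 56.1 = 130.9→131, 113 − 33.9 = 79.1→79) → #5f834f
40%: (136 − 54.4 = 81.6→82, 187 − 74.8 = 112.2→112, 113 − 45.2 = 67.8→68) → #527044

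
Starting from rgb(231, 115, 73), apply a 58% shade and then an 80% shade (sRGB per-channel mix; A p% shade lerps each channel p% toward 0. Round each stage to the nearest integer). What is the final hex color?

#130A06

Lerp each channel 58% toward 0:
  R: 231 + 0.58×(0−231) = 231 − 133.98 = 97.02 → 97
  G: 115 − 66.7 = 48.3 → 48
  B: 73 − 42.34 = 30.66 → 31
After the shade: rgb(97, 48, 31) = #61301F.
Per channel, c → c + 0.8(0 − c):
  R: 97 + 0.8×(0−97) = 97 − 77.6 = 19.4 → 19
  G: 48 + 0.8×(0−48) = 48 − 38.4 = 9.6 → 10
  B: 31 + 0.8×(0−31) = 31 − 24.8 = 6.2 → 6
rgb(19, 10, 6) = #130A06.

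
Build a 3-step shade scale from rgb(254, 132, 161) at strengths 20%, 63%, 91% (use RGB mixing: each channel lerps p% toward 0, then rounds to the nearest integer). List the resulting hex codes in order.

#cb6a81, #5e313c, #170c0e

20%: (254 − 50.8 = 203.2→203, 132 − 26.4 = 105.6→106, 161 − 32.2 = 128.8→129) → #cb6a81
63%: (254 − 160.02 = 93.98→94, 132 − 83.16 = 48.84→49, 161 − 101.43 = 59.57→60) → #5e313c
91%: (254 − 231.14 = 22.86→23, 132 − 120.12 = 11.88→12, 161 − 146.51 = 14.49→14) → #170c0e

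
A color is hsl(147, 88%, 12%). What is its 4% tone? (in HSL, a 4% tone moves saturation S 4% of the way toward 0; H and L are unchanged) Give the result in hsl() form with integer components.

hsl(147, 84%, 12%)

S moves 4% from 88 toward 0: 88 − 3.52 = 84.48 → 84.
H and L are unchanged.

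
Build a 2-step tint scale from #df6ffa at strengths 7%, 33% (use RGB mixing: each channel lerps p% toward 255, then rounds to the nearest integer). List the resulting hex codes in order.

#df6ffa is rgb(223, 111, 250).
7%: (223 + 2.24 = 225.24→225, 111 + 10.08 = 121.08→121, 250→250) → #e179fa
33%: (223 + 10.56 = 233.56→234, 111 + 47.52 = 158.52→159, 250 + 1.65 = 251.65→252) → #ea9ffc

#e179fa, #ea9ffc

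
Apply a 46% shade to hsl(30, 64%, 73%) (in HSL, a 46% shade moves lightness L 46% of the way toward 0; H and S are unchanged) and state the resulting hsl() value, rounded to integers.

hsl(30, 64%, 39%)

L moves 46% from 73 toward 0: 73 − 33.58 = 39.42 → 39.
H and S are unchanged.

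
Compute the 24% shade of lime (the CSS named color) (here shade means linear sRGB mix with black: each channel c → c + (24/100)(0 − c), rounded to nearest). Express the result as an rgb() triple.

CSS lime is rgb(0, 255, 0).
A 24% shade moves each channel 24% toward 0:
  R: 0 + 0.24×(0−0) = 0 + 0 = 0 → 0
  G: 255 + 0.24×(0−255) = 255 − 61.2 = 193.8 → 194
  B: 0 + 0 = 0 → 0

rgb(0, 194, 0)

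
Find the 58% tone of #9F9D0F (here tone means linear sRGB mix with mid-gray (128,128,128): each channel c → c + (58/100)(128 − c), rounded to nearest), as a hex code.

#8D8C51

#9F9D0F is rgb(159, 157, 15).
Lerp each channel 58% toward 128:
  R: 159 + 0.58×(128−159) = 159 − 17.98 = 141.02 → 141
  G: 157 + 0.58×(128−157) = 157 − 16.82 = 140.18 → 140
  B: 15 + 0.58×(128−15) = 15 + 65.54 = 80.54 → 81
rgb(141, 140, 81) = #8D8C51.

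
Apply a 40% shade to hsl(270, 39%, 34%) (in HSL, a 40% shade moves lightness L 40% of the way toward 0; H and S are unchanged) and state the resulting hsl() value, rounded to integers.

L moves 40% from 34 toward 0: 34 − 13.6 = 20.4 → 20.
H and S are unchanged.

hsl(270, 39%, 20%)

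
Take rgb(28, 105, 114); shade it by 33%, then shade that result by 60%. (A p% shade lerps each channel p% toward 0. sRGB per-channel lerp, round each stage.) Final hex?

#081c1e

A 33% shade moves each channel 33% toward 0:
  R: 28 + 0.33×(0−28) = 28 − 9.24 = 18.76 → 19
  G: 105 + 0.33×(0−105) = 105 − 34.65 = 70.35 → 70
  B: 114 + 0.33×(0−114) = 114 − 37.62 = 76.38 → 76
After the shade: rgb(19, 70, 76) = #13464c.
A 60% shade moves each channel 60% toward 0:
  R: 19 + 0.6×(0−19) = 19 − 11.4 = 7.6 → 8
  G: 70 − 42 = 28 → 28
  B: 76 + 0.6×(0−76) = 76 − 45.6 = 30.4 → 30
rgb(8, 28, 30) = #081c1e.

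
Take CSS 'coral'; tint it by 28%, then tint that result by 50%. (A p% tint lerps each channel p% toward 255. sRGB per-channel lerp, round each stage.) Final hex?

#ffd1c0

CSS coral is rgb(255, 127, 80).
Lerp each channel 28% toward 255:
  R: 255 + 0 = 255 → 255
  G: 127 + 35.84 = 162.84 → 163
  B: 80 + 0.28×(255−80) = 80 + 49 = 129 → 129
After the tint: rgb(255, 163, 129) = #ffa381.
A 50% tint moves each channel 50% toward 255:
  R: 255 + 0.5×(255−255) = 255 + 0 = 255 → 255
  G: 163 + 46 = 209 → 209
  B: 129 + 0.5×(255−129) = 129 + 63 = 192 → 192
rgb(255, 209, 192) = #ffd1c0.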